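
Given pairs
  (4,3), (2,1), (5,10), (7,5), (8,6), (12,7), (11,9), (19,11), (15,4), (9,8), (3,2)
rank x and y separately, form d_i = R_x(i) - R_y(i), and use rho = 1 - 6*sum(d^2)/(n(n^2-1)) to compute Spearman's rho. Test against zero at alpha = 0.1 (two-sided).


Step 1: Rank x and y separately (midranks; no ties here).
rank(x): 4->3, 2->1, 5->4, 7->5, 8->6, 12->9, 11->8, 19->11, 15->10, 9->7, 3->2
rank(y): 3->3, 1->1, 10->10, 5->5, 6->6, 7->7, 9->9, 11->11, 4->4, 8->8, 2->2
Step 2: d_i = R_x(i) - R_y(i); compute d_i^2.
  (3-3)^2=0, (1-1)^2=0, (4-10)^2=36, (5-5)^2=0, (6-6)^2=0, (9-7)^2=4, (8-9)^2=1, (11-11)^2=0, (10-4)^2=36, (7-8)^2=1, (2-2)^2=0
sum(d^2) = 78.
Step 3: rho = 1 - 6*78 / (11*(11^2 - 1)) = 1 - 468/1320 = 0.645455.
Step 4: Under H0, t = rho * sqrt((n-2)/(1-rho^2)) = 2.5352 ~ t(9).
Step 5: Two-sided p-value from the t-distribution with 9 df = 0.031963.
Step 6: alpha = 0.1. reject H0.

rho = 0.6455, p = 0.031963, reject H0 at alpha = 0.1.


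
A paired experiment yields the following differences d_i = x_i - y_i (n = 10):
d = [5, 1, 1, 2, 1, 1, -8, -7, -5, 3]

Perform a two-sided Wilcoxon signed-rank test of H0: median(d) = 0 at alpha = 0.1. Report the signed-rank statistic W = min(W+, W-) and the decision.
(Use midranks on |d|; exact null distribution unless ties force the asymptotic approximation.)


Step 1: Drop any zero differences (none here) and take |d_i|.
|d| = [5, 1, 1, 2, 1, 1, 8, 7, 5, 3]
Step 2: Midrank |d_i| (ties get averaged ranks).
ranks: |5|->7.5, |1|->2.5, |1|->2.5, |2|->5, |1|->2.5, |1|->2.5, |8|->10, |7|->9, |5|->7.5, |3|->6
Step 3: Attach original signs; sum ranks with positive sign and with negative sign.
W+ = 7.5 + 2.5 + 2.5 + 5 + 2.5 + 2.5 + 6 = 28.5
W- = 10 + 9 + 7.5 = 26.5
(Check: W+ + W- = 55 should equal n(n+1)/2 = 55.)
Step 4: Test statistic W = min(W+, W-) = 26.5.
Step 5: Ties in |d|, so use the tie-corrected normal approximation.
        E[W] = n(n+1)/4 = 10*11/4 = 27.5.
        Tie groups: |d|=1 (t=4), |d|=5 (t=2); sum(t^3 - t) = 66.
        Var[W] = n(n+1)(2n+1)/24 - sum(t^3-t)/48 = 2310/24 - 66/48 = 94.875.
        z = (W - E[W]) / sqrt(Var[W]) = (26.5 - 27.5) / 9.7404 = -0.1027.
        Two-sided p = 2*Phi(z) = 0.918229.
Step 6: alpha = 0.1. fail to reject H0.

W+ = 28.5, W- = 26.5, W = min = 26.5, p = 0.918229, fail to reject H0.


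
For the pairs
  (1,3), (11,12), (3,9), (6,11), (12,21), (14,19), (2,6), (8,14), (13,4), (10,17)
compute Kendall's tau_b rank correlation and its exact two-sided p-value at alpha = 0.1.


Step 1: Enumerate the 45 unordered pairs (i,j) with i<j and classify each by sign(x_j-x_i) * sign(y_j-y_i).
  (1,2):dx=+10,dy=+9->C; (1,3):dx=+2,dy=+6->C; (1,4):dx=+5,dy=+8->C; (1,5):dx=+11,dy=+18->C
  (1,6):dx=+13,dy=+16->C; (1,7):dx=+1,dy=+3->C; (1,8):dx=+7,dy=+11->C; (1,9):dx=+12,dy=+1->C
  (1,10):dx=+9,dy=+14->C; (2,3):dx=-8,dy=-3->C; (2,4):dx=-5,dy=-1->C; (2,5):dx=+1,dy=+9->C
  (2,6):dx=+3,dy=+7->C; (2,7):dx=-9,dy=-6->C; (2,8):dx=-3,dy=+2->D; (2,9):dx=+2,dy=-8->D
  (2,10):dx=-1,dy=+5->D; (3,4):dx=+3,dy=+2->C; (3,5):dx=+9,dy=+12->C; (3,6):dx=+11,dy=+10->C
  (3,7):dx=-1,dy=-3->C; (3,8):dx=+5,dy=+5->C; (3,9):dx=+10,dy=-5->D; (3,10):dx=+7,dy=+8->C
  (4,5):dx=+6,dy=+10->C; (4,6):dx=+8,dy=+8->C; (4,7):dx=-4,dy=-5->C; (4,8):dx=+2,dy=+3->C
  (4,9):dx=+7,dy=-7->D; (4,10):dx=+4,dy=+6->C; (5,6):dx=+2,dy=-2->D; (5,7):dx=-10,dy=-15->C
  (5,8):dx=-4,dy=-7->C; (5,9):dx=+1,dy=-17->D; (5,10):dx=-2,dy=-4->C; (6,7):dx=-12,dy=-13->C
  (6,8):dx=-6,dy=-5->C; (6,9):dx=-1,dy=-15->C; (6,10):dx=-4,dy=-2->C; (7,8):dx=+6,dy=+8->C
  (7,9):dx=+11,dy=-2->D; (7,10):dx=+8,dy=+11->C; (8,9):dx=+5,dy=-10->D; (8,10):dx=+2,dy=+3->C
  (9,10):dx=-3,dy=+13->D
Step 2: C = 35, D = 10, total pairs = 45.
Step 3: tau = (C - D)/(n(n-1)/2) = (35 - 10)/45 = 0.555556.
Step 4: Exact two-sided p-value (enumerate n! = 3628800 permutations of y under H0): p = 0.028609.
Step 5: alpha = 0.1. reject H0.

tau_b = 0.5556 (C=35, D=10), p = 0.028609, reject H0.


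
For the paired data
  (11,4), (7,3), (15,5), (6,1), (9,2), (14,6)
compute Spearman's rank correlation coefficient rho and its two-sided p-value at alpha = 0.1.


Step 1: Rank x and y separately (midranks; no ties here).
rank(x): 11->4, 7->2, 15->6, 6->1, 9->3, 14->5
rank(y): 4->4, 3->3, 5->5, 1->1, 2->2, 6->6
Step 2: d_i = R_x(i) - R_y(i); compute d_i^2.
  (4-4)^2=0, (2-3)^2=1, (6-5)^2=1, (1-1)^2=0, (3-2)^2=1, (5-6)^2=1
sum(d^2) = 4.
Step 3: rho = 1 - 6*4 / (6*(6^2 - 1)) = 1 - 24/210 = 0.885714.
Step 4: Under H0, t = rho * sqrt((n-2)/(1-rho^2)) = 3.8158 ~ t(4).
Step 5: Two-sided p-value from the t-distribution with 4 df = 0.018845.
Step 6: alpha = 0.1. reject H0.

rho = 0.8857, p = 0.018845, reject H0 at alpha = 0.1.


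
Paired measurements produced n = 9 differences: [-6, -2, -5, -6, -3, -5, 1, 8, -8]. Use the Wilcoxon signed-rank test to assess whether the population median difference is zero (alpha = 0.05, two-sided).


Step 1: Drop any zero differences (none here) and take |d_i|.
|d| = [6, 2, 5, 6, 3, 5, 1, 8, 8]
Step 2: Midrank |d_i| (ties get averaged ranks).
ranks: |6|->6.5, |2|->2, |5|->4.5, |6|->6.5, |3|->3, |5|->4.5, |1|->1, |8|->8.5, |8|->8.5
Step 3: Attach original signs; sum ranks with positive sign and with negative sign.
W+ = 1 + 8.5 = 9.5
W- = 6.5 + 2 + 4.5 + 6.5 + 3 + 4.5 + 8.5 = 35.5
(Check: W+ + W- = 45 should equal n(n+1)/2 = 45.)
Step 4: Test statistic W = min(W+, W-) = 9.5.
Step 5: Ties in |d|, so use the tie-corrected normal approximation.
        E[W] = n(n+1)/4 = 9*10/4 = 22.5.
        Tie groups: |d|=5 (t=2), |d|=6 (t=2), |d|=8 (t=2); sum(t^3 - t) = 18.
        Var[W] = n(n+1)(2n+1)/24 - sum(t^3-t)/48 = 1710/24 - 18/48 = 70.875.
        z = (W - E[W]) / sqrt(Var[W]) = (9.5 - 22.5) / 8.4187 = -1.5442.
        Two-sided p = 2*Phi(z) = 0.122546.
Step 6: alpha = 0.05. fail to reject H0.

W+ = 9.5, W- = 35.5, W = min = 9.5, p = 0.122546, fail to reject H0.


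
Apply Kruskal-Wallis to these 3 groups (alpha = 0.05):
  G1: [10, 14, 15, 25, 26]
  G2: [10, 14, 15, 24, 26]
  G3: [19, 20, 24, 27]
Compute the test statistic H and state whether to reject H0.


Step 1: Combine all N = 14 observations and assign midranks.
sorted (value, group, rank): (10,G1,1.5), (10,G2,1.5), (14,G1,3.5), (14,G2,3.5), (15,G1,5.5), (15,G2,5.5), (19,G3,7), (20,G3,8), (24,G2,9.5), (24,G3,9.5), (25,G1,11), (26,G1,12.5), (26,G2,12.5), (27,G3,14)
Step 2: Sum ranks within each group.
R_1 = 34 (n_1 = 5)
R_2 = 32.5 (n_2 = 5)
R_3 = 38.5 (n_3 = 4)
Step 3: H = 12/(N(N+1)) * sum(R_i^2/n_i) - 3(N+1)
     = 12/(14*15) * (34^2/5 + 32.5^2/5 + 38.5^2/4) - 3*15
     = 0.057143 * 813.013 - 45
     = 1.457857.
Step 4: Ties present; correction factor C = 1 - 30/(14^3 - 14) = 0.989011. Corrected H = 1.457857 / 0.989011 = 1.474056.
Step 5: Under H0, H ~ chi^2(2); p-value = 0.478534.
Step 6: alpha = 0.05. fail to reject H0.

H = 1.4741, df = 2, p = 0.478534, fail to reject H0.


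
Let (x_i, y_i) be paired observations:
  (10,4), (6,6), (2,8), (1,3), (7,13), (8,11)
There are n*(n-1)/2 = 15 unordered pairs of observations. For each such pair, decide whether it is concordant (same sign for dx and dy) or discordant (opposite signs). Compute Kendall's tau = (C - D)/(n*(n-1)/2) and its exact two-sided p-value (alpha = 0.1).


Step 1: Enumerate the 15 unordered pairs (i,j) with i<j and classify each by sign(x_j-x_i) * sign(y_j-y_i).
  (1,2):dx=-4,dy=+2->D; (1,3):dx=-8,dy=+4->D; (1,4):dx=-9,dy=-1->C; (1,5):dx=-3,dy=+9->D
  (1,6):dx=-2,dy=+7->D; (2,3):dx=-4,dy=+2->D; (2,4):dx=-5,dy=-3->C; (2,5):dx=+1,dy=+7->C
  (2,6):dx=+2,dy=+5->C; (3,4):dx=-1,dy=-5->C; (3,5):dx=+5,dy=+5->C; (3,6):dx=+6,dy=+3->C
  (4,5):dx=+6,dy=+10->C; (4,6):dx=+7,dy=+8->C; (5,6):dx=+1,dy=-2->D
Step 2: C = 9, D = 6, total pairs = 15.
Step 3: tau = (C - D)/(n(n-1)/2) = (9 - 6)/15 = 0.200000.
Step 4: Exact two-sided p-value (enumerate n! = 720 permutations of y under H0): p = 0.719444.
Step 5: alpha = 0.1. fail to reject H0.

tau_b = 0.2000 (C=9, D=6), p = 0.719444, fail to reject H0.


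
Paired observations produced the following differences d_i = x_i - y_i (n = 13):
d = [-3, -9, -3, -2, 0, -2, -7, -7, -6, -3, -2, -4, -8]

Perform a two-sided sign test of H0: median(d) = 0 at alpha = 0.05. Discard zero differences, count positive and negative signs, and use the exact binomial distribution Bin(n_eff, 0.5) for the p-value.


Step 1: Discard zero differences. Original n = 13; n_eff = number of nonzero differences = 12.
Nonzero differences (with sign): -3, -9, -3, -2, -2, -7, -7, -6, -3, -2, -4, -8
Step 2: Count signs: positive = 0, negative = 12.
Step 3: Under H0: P(positive) = 0.5, so the number of positives S ~ Bin(12, 0.5).
Step 4: Two-sided exact p-value = sum of Bin(12,0.5) probabilities at or below the observed probability = 0.000488.
Step 5: alpha = 0.05. reject H0.

n_eff = 12, pos = 0, neg = 12, p = 0.000488, reject H0.


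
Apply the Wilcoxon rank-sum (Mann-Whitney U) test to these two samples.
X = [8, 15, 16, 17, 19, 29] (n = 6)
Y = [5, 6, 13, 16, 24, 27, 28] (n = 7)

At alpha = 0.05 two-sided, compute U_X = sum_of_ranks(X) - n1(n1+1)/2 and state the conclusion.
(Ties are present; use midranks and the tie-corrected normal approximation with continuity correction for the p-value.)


Step 1: Combine and sort all 13 observations; assign midranks.
sorted (value, group): (5,Y), (6,Y), (8,X), (13,Y), (15,X), (16,X), (16,Y), (17,X), (19,X), (24,Y), (27,Y), (28,Y), (29,X)
ranks: 5->1, 6->2, 8->3, 13->4, 15->5, 16->6.5, 16->6.5, 17->8, 19->9, 24->10, 27->11, 28->12, 29->13
Step 2: Rank sum for X: R1 = 3 + 5 + 6.5 + 8 + 9 + 13 = 44.5.
Step 3: U_X = R1 - n1(n1+1)/2 = 44.5 - 6*7/2 = 44.5 - 21 = 23.5.
       U_Y = n1*n2 - U_X = 42 - 23.5 = 18.5.
Step 4: Ties are present, so use the tie-corrected normal approximation (with continuity correction) for the p-value.
Step 5: p-value = 0.774796; compare to alpha = 0.05. fail to reject H0.

U_X = 23.5, p = 0.774796, fail to reject H0 at alpha = 0.05.


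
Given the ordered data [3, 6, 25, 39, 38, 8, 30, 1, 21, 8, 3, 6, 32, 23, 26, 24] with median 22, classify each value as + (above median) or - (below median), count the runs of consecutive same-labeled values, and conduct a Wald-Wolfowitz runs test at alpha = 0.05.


Step 1: Compute median = 22; label A = above, B = below.
Labels in order: BBAAABABBBBBAAAA  (n_A = 8, n_B = 8)
Step 2: Count runs R = 6.
Step 3: Under H0 (random ordering), E[R] = 2*n_A*n_B/(n_A+n_B) + 1 = 2*8*8/16 + 1 = 9.0000.
        Var[R] = 2*n_A*n_B*(2*n_A*n_B - n_A - n_B) / ((n_A+n_B)^2 * (n_A+n_B-1)) = 14336/3840 = 3.7333.
        SD[R] = 1.9322.
Step 4: Continuity-corrected z = (R + 0.5 - E[R]) / SD[R] = (6 + 0.5 - 9.0000) / 1.9322 = -1.2939.
Step 5: Two-sided p-value via normal approximation = 2*(1 - Phi(|z|)) = 0.195709.
Step 6: alpha = 0.05. fail to reject H0.

R = 6, z = -1.2939, p = 0.195709, fail to reject H0.


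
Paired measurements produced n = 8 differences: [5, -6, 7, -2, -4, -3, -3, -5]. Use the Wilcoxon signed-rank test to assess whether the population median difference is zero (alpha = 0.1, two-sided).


Step 1: Drop any zero differences (none here) and take |d_i|.
|d| = [5, 6, 7, 2, 4, 3, 3, 5]
Step 2: Midrank |d_i| (ties get averaged ranks).
ranks: |5|->5.5, |6|->7, |7|->8, |2|->1, |4|->4, |3|->2.5, |3|->2.5, |5|->5.5
Step 3: Attach original signs; sum ranks with positive sign and with negative sign.
W+ = 5.5 + 8 = 13.5
W- = 7 + 1 + 4 + 2.5 + 2.5 + 5.5 = 22.5
(Check: W+ + W- = 36 should equal n(n+1)/2 = 36.)
Step 4: Test statistic W = min(W+, W-) = 13.5.
Step 5: Ties in |d|, so use the tie-corrected normal approximation.
        E[W] = n(n+1)/4 = 8*9/4 = 18.
        Tie groups: |d|=3 (t=2), |d|=5 (t=2); sum(t^3 - t) = 12.
        Var[W] = n(n+1)(2n+1)/24 - sum(t^3-t)/48 = 1224/24 - 12/48 = 50.75.
        z = (W - E[W]) / sqrt(Var[W]) = (13.5 - 18) / 7.1239 = -0.6317.
        Two-sided p = 2*Phi(z) = 0.527599.
Step 6: alpha = 0.1. fail to reject H0.

W+ = 13.5, W- = 22.5, W = min = 13.5, p = 0.527599, fail to reject H0.


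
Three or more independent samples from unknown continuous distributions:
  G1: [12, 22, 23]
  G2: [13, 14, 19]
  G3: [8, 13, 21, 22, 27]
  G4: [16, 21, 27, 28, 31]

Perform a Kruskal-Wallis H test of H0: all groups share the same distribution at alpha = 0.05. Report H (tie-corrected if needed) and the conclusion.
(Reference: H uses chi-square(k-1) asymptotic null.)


Step 1: Combine all N = 16 observations and assign midranks.
sorted (value, group, rank): (8,G3,1), (12,G1,2), (13,G2,3.5), (13,G3,3.5), (14,G2,5), (16,G4,6), (19,G2,7), (21,G3,8.5), (21,G4,8.5), (22,G1,10.5), (22,G3,10.5), (23,G1,12), (27,G3,13.5), (27,G4,13.5), (28,G4,15), (31,G4,16)
Step 2: Sum ranks within each group.
R_1 = 24.5 (n_1 = 3)
R_2 = 15.5 (n_2 = 3)
R_3 = 37 (n_3 = 5)
R_4 = 59 (n_4 = 5)
Step 3: H = 12/(N(N+1)) * sum(R_i^2/n_i) - 3(N+1)
     = 12/(16*17) * (24.5^2/3 + 15.5^2/3 + 37^2/5 + 59^2/5) - 3*17
     = 0.044118 * 1250.17 - 51
     = 4.154412.
Step 4: Ties present; correction factor C = 1 - 24/(16^3 - 16) = 0.994118. Corrected H = 4.154412 / 0.994118 = 4.178994.
Step 5: Under H0, H ~ chi^2(3); p-value = 0.242773.
Step 6: alpha = 0.05. fail to reject H0.

H = 4.1790, df = 3, p = 0.242773, fail to reject H0.


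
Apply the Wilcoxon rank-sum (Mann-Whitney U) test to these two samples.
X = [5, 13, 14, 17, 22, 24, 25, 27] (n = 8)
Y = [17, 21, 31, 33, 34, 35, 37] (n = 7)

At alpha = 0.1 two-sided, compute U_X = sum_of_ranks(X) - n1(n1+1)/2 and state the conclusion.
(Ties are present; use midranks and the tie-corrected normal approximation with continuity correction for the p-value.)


Step 1: Combine and sort all 15 observations; assign midranks.
sorted (value, group): (5,X), (13,X), (14,X), (17,X), (17,Y), (21,Y), (22,X), (24,X), (25,X), (27,X), (31,Y), (33,Y), (34,Y), (35,Y), (37,Y)
ranks: 5->1, 13->2, 14->3, 17->4.5, 17->4.5, 21->6, 22->7, 24->8, 25->9, 27->10, 31->11, 33->12, 34->13, 35->14, 37->15
Step 2: Rank sum for X: R1 = 1 + 2 + 3 + 4.5 + 7 + 8 + 9 + 10 = 44.5.
Step 3: U_X = R1 - n1(n1+1)/2 = 44.5 - 8*9/2 = 44.5 - 36 = 8.5.
       U_Y = n1*n2 - U_X = 56 - 8.5 = 47.5.
Step 4: Ties are present, so use the tie-corrected normal approximation (with continuity correction) for the p-value.
Step 5: p-value = 0.027751; compare to alpha = 0.1. reject H0.

U_X = 8.5, p = 0.027751, reject H0 at alpha = 0.1.


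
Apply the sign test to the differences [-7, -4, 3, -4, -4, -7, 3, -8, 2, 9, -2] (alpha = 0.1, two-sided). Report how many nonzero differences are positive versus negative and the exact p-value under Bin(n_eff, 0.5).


Step 1: Discard zero differences. Original n = 11; n_eff = number of nonzero differences = 11.
Nonzero differences (with sign): -7, -4, +3, -4, -4, -7, +3, -8, +2, +9, -2
Step 2: Count signs: positive = 4, negative = 7.
Step 3: Under H0: P(positive) = 0.5, so the number of positives S ~ Bin(11, 0.5).
Step 4: Two-sided exact p-value = sum of Bin(11,0.5) probabilities at or below the observed probability = 0.548828.
Step 5: alpha = 0.1. fail to reject H0.

n_eff = 11, pos = 4, neg = 7, p = 0.548828, fail to reject H0.


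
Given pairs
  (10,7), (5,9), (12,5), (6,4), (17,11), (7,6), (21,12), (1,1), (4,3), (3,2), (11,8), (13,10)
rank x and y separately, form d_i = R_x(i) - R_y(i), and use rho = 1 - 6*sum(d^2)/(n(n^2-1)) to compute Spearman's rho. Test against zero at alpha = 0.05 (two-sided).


Step 1: Rank x and y separately (midranks; no ties here).
rank(x): 10->7, 5->4, 12->9, 6->5, 17->11, 7->6, 21->12, 1->1, 4->3, 3->2, 11->8, 13->10
rank(y): 7->7, 9->9, 5->5, 4->4, 11->11, 6->6, 12->12, 1->1, 3->3, 2->2, 8->8, 10->10
Step 2: d_i = R_x(i) - R_y(i); compute d_i^2.
  (7-7)^2=0, (4-9)^2=25, (9-5)^2=16, (5-4)^2=1, (11-11)^2=0, (6-6)^2=0, (12-12)^2=0, (1-1)^2=0, (3-3)^2=0, (2-2)^2=0, (8-8)^2=0, (10-10)^2=0
sum(d^2) = 42.
Step 3: rho = 1 - 6*42 / (12*(12^2 - 1)) = 1 - 252/1716 = 0.853147.
Step 4: Under H0, t = rho * sqrt((n-2)/(1-rho^2)) = 5.1716 ~ t(10).
Step 5: Two-sided p-value from the t-distribution with 10 df = 0.000418.
Step 6: alpha = 0.05. reject H0.

rho = 0.8531, p = 0.000418, reject H0 at alpha = 0.05.


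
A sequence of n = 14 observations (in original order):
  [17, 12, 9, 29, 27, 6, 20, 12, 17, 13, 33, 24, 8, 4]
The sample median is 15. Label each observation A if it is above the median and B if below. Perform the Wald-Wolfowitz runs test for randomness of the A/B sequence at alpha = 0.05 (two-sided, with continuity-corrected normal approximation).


Step 1: Compute median = 15; label A = above, B = below.
Labels in order: ABBAABABABAABB  (n_A = 7, n_B = 7)
Step 2: Count runs R = 10.
Step 3: Under H0 (random ordering), E[R] = 2*n_A*n_B/(n_A+n_B) + 1 = 2*7*7/14 + 1 = 8.0000.
        Var[R] = 2*n_A*n_B*(2*n_A*n_B - n_A - n_B) / ((n_A+n_B)^2 * (n_A+n_B-1)) = 8232/2548 = 3.2308.
        SD[R] = 1.7974.
Step 4: Continuity-corrected z = (R - 0.5 - E[R]) / SD[R] = (10 - 0.5 - 8.0000) / 1.7974 = 0.8345.
Step 5: Two-sided p-value via normal approximation = 2*(1 - Phi(|z|)) = 0.403986.
Step 6: alpha = 0.05. fail to reject H0.

R = 10, z = 0.8345, p = 0.403986, fail to reject H0.


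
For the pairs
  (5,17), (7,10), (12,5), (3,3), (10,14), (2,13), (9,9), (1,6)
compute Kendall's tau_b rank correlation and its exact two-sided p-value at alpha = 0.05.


Step 1: Enumerate the 28 unordered pairs (i,j) with i<j and classify each by sign(x_j-x_i) * sign(y_j-y_i).
  (1,2):dx=+2,dy=-7->D; (1,3):dx=+7,dy=-12->D; (1,4):dx=-2,dy=-14->C; (1,5):dx=+5,dy=-3->D
  (1,6):dx=-3,dy=-4->C; (1,7):dx=+4,dy=-8->D; (1,8):dx=-4,dy=-11->C; (2,3):dx=+5,dy=-5->D
  (2,4):dx=-4,dy=-7->C; (2,5):dx=+3,dy=+4->C; (2,6):dx=-5,dy=+3->D; (2,7):dx=+2,dy=-1->D
  (2,8):dx=-6,dy=-4->C; (3,4):dx=-9,dy=-2->C; (3,5):dx=-2,dy=+9->D; (3,6):dx=-10,dy=+8->D
  (3,7):dx=-3,dy=+4->D; (3,8):dx=-11,dy=+1->D; (4,5):dx=+7,dy=+11->C; (4,6):dx=-1,dy=+10->D
  (4,7):dx=+6,dy=+6->C; (4,8):dx=-2,dy=+3->D; (5,6):dx=-8,dy=-1->C; (5,7):dx=-1,dy=-5->C
  (5,8):dx=-9,dy=-8->C; (6,7):dx=+7,dy=-4->D; (6,8):dx=-1,dy=-7->C; (7,8):dx=-8,dy=-3->C
Step 2: C = 14, D = 14, total pairs = 28.
Step 3: tau = (C - D)/(n(n-1)/2) = (14 - 14)/28 = 0.000000.
Step 4: Exact two-sided p-value (enumerate n! = 40320 permutations of y under H0): p = 1.000000.
Step 5: alpha = 0.05. fail to reject H0.

tau_b = 0.0000 (C=14, D=14), p = 1.000000, fail to reject H0.


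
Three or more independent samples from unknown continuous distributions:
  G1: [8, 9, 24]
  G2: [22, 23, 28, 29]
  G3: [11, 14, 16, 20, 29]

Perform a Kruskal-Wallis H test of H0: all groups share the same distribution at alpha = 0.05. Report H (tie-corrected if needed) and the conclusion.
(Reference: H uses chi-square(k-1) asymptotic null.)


Step 1: Combine all N = 12 observations and assign midranks.
sorted (value, group, rank): (8,G1,1), (9,G1,2), (11,G3,3), (14,G3,4), (16,G3,5), (20,G3,6), (22,G2,7), (23,G2,8), (24,G1,9), (28,G2,10), (29,G2,11.5), (29,G3,11.5)
Step 2: Sum ranks within each group.
R_1 = 12 (n_1 = 3)
R_2 = 36.5 (n_2 = 4)
R_3 = 29.5 (n_3 = 5)
Step 3: H = 12/(N(N+1)) * sum(R_i^2/n_i) - 3(N+1)
     = 12/(12*13) * (12^2/3 + 36.5^2/4 + 29.5^2/5) - 3*13
     = 0.076923 * 555.112 - 39
     = 3.700962.
Step 4: Ties present; correction factor C = 1 - 6/(12^3 - 12) = 0.996503. Corrected H = 3.700962 / 0.996503 = 3.713947.
Step 5: Under H0, H ~ chi^2(2); p-value = 0.156144.
Step 6: alpha = 0.05. fail to reject H0.

H = 3.7139, df = 2, p = 0.156144, fail to reject H0.


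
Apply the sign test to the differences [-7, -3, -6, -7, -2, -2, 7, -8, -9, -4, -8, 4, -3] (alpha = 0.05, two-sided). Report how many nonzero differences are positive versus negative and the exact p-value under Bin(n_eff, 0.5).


Step 1: Discard zero differences. Original n = 13; n_eff = number of nonzero differences = 13.
Nonzero differences (with sign): -7, -3, -6, -7, -2, -2, +7, -8, -9, -4, -8, +4, -3
Step 2: Count signs: positive = 2, negative = 11.
Step 3: Under H0: P(positive) = 0.5, so the number of positives S ~ Bin(13, 0.5).
Step 4: Two-sided exact p-value = sum of Bin(13,0.5) probabilities at or below the observed probability = 0.022461.
Step 5: alpha = 0.05. reject H0.

n_eff = 13, pos = 2, neg = 11, p = 0.022461, reject H0.


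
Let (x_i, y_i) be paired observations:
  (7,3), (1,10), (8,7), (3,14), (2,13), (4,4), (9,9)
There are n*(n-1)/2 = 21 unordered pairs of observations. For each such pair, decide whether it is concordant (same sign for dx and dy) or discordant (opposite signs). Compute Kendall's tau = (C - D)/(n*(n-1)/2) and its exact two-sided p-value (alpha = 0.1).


Step 1: Enumerate the 21 unordered pairs (i,j) with i<j and classify each by sign(x_j-x_i) * sign(y_j-y_i).
  (1,2):dx=-6,dy=+7->D; (1,3):dx=+1,dy=+4->C; (1,4):dx=-4,dy=+11->D; (1,5):dx=-5,dy=+10->D
  (1,6):dx=-3,dy=+1->D; (1,7):dx=+2,dy=+6->C; (2,3):dx=+7,dy=-3->D; (2,4):dx=+2,dy=+4->C
  (2,5):dx=+1,dy=+3->C; (2,6):dx=+3,dy=-6->D; (2,7):dx=+8,dy=-1->D; (3,4):dx=-5,dy=+7->D
  (3,5):dx=-6,dy=+6->D; (3,6):dx=-4,dy=-3->C; (3,7):dx=+1,dy=+2->C; (4,5):dx=-1,dy=-1->C
  (4,6):dx=+1,dy=-10->D; (4,7):dx=+6,dy=-5->D; (5,6):dx=+2,dy=-9->D; (5,7):dx=+7,dy=-4->D
  (6,7):dx=+5,dy=+5->C
Step 2: C = 8, D = 13, total pairs = 21.
Step 3: tau = (C - D)/(n(n-1)/2) = (8 - 13)/21 = -0.238095.
Step 4: Exact two-sided p-value (enumerate n! = 5040 permutations of y under H0): p = 0.561905.
Step 5: alpha = 0.1. fail to reject H0.

tau_b = -0.2381 (C=8, D=13), p = 0.561905, fail to reject H0.


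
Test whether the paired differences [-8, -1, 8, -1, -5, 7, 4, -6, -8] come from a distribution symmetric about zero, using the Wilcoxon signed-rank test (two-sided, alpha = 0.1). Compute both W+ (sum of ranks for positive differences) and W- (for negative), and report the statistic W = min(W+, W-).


Step 1: Drop any zero differences (none here) and take |d_i|.
|d| = [8, 1, 8, 1, 5, 7, 4, 6, 8]
Step 2: Midrank |d_i| (ties get averaged ranks).
ranks: |8|->8, |1|->1.5, |8|->8, |1|->1.5, |5|->4, |7|->6, |4|->3, |6|->5, |8|->8
Step 3: Attach original signs; sum ranks with positive sign and with negative sign.
W+ = 8 + 6 + 3 = 17
W- = 8 + 1.5 + 1.5 + 4 + 5 + 8 = 28
(Check: W+ + W- = 45 should equal n(n+1)/2 = 45.)
Step 4: Test statistic W = min(W+, W-) = 17.
Step 5: Ties in |d|, so use the tie-corrected normal approximation.
        E[W] = n(n+1)/4 = 9*10/4 = 22.5.
        Tie groups: |d|=1 (t=2), |d|=8 (t=3); sum(t^3 - t) = 30.
        Var[W] = n(n+1)(2n+1)/24 - sum(t^3-t)/48 = 1710/24 - 30/48 = 70.625.
        z = (W - E[W]) / sqrt(Var[W]) = (17 - 22.5) / 8.4039 = -0.6545.
        Two-sided p = 2*Phi(z) = 0.512815.
Step 6: alpha = 0.1. fail to reject H0.

W+ = 17, W- = 28, W = min = 17, p = 0.512815, fail to reject H0.


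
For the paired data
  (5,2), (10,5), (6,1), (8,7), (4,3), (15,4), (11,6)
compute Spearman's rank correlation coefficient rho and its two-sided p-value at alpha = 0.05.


Step 1: Rank x and y separately (midranks; no ties here).
rank(x): 5->2, 10->5, 6->3, 8->4, 4->1, 15->7, 11->6
rank(y): 2->2, 5->5, 1->1, 7->7, 3->3, 4->4, 6->6
Step 2: d_i = R_x(i) - R_y(i); compute d_i^2.
  (2-2)^2=0, (5-5)^2=0, (3-1)^2=4, (4-7)^2=9, (1-3)^2=4, (7-4)^2=9, (6-6)^2=0
sum(d^2) = 26.
Step 3: rho = 1 - 6*26 / (7*(7^2 - 1)) = 1 - 156/336 = 0.535714.
Step 4: Under H0, t = rho * sqrt((n-2)/(1-rho^2)) = 1.4186 ~ t(5).
Step 5: Two-sided p-value from the t-distribution with 5 df = 0.215217.
Step 6: alpha = 0.05. fail to reject H0.

rho = 0.5357, p = 0.215217, fail to reject H0 at alpha = 0.05.


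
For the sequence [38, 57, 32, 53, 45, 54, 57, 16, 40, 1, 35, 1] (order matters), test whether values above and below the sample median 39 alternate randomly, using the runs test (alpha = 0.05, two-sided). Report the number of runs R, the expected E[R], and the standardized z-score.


Step 1: Compute median = 39; label A = above, B = below.
Labels in order: BABAAAABABBB  (n_A = 6, n_B = 6)
Step 2: Count runs R = 7.
Step 3: Under H0 (random ordering), E[R] = 2*n_A*n_B/(n_A+n_B) + 1 = 2*6*6/12 + 1 = 7.0000.
        Var[R] = 2*n_A*n_B*(2*n_A*n_B - n_A - n_B) / ((n_A+n_B)^2 * (n_A+n_B-1)) = 4320/1584 = 2.7273.
        SD[R] = 1.6514.
Step 4: R = E[R], so z = 0 with no continuity correction.
Step 5: Two-sided p-value via normal approximation = 2*(1 - Phi(|z|)) = 1.000000.
Step 6: alpha = 0.05. fail to reject H0.

R = 7, z = 0.0000, p = 1.000000, fail to reject H0.


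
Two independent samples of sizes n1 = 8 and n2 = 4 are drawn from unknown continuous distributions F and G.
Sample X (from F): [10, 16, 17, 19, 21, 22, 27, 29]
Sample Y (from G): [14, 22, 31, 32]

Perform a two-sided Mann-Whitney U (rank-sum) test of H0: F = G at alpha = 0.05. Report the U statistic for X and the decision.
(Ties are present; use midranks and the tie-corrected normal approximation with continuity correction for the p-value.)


Step 1: Combine and sort all 12 observations; assign midranks.
sorted (value, group): (10,X), (14,Y), (16,X), (17,X), (19,X), (21,X), (22,X), (22,Y), (27,X), (29,X), (31,Y), (32,Y)
ranks: 10->1, 14->2, 16->3, 17->4, 19->5, 21->6, 22->7.5, 22->7.5, 27->9, 29->10, 31->11, 32->12
Step 2: Rank sum for X: R1 = 1 + 3 + 4 + 5 + 6 + 7.5 + 9 + 10 = 45.5.
Step 3: U_X = R1 - n1(n1+1)/2 = 45.5 - 8*9/2 = 45.5 - 36 = 9.5.
       U_Y = n1*n2 - U_X = 32 - 9.5 = 22.5.
Step 4: Ties are present, so use the tie-corrected normal approximation (with continuity correction) for the p-value.
Step 5: p-value = 0.307332; compare to alpha = 0.05. fail to reject H0.

U_X = 9.5, p = 0.307332, fail to reject H0 at alpha = 0.05.


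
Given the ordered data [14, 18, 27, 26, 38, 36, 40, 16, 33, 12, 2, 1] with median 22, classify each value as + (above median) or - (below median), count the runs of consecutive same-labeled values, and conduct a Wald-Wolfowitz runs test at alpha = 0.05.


Step 1: Compute median = 22; label A = above, B = below.
Labels in order: BBAAAAABABBB  (n_A = 6, n_B = 6)
Step 2: Count runs R = 5.
Step 3: Under H0 (random ordering), E[R] = 2*n_A*n_B/(n_A+n_B) + 1 = 2*6*6/12 + 1 = 7.0000.
        Var[R] = 2*n_A*n_B*(2*n_A*n_B - n_A - n_B) / ((n_A+n_B)^2 * (n_A+n_B-1)) = 4320/1584 = 2.7273.
        SD[R] = 1.6514.
Step 4: Continuity-corrected z = (R + 0.5 - E[R]) / SD[R] = (5 + 0.5 - 7.0000) / 1.6514 = -0.9083.
Step 5: Two-sided p-value via normal approximation = 2*(1 - Phi(|z|)) = 0.363722.
Step 6: alpha = 0.05. fail to reject H0.

R = 5, z = -0.9083, p = 0.363722, fail to reject H0.


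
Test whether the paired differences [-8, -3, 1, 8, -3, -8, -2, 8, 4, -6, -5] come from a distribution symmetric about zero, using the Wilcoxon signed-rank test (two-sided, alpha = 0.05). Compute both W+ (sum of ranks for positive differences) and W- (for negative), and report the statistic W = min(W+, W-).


Step 1: Drop any zero differences (none here) and take |d_i|.
|d| = [8, 3, 1, 8, 3, 8, 2, 8, 4, 6, 5]
Step 2: Midrank |d_i| (ties get averaged ranks).
ranks: |8|->9.5, |3|->3.5, |1|->1, |8|->9.5, |3|->3.5, |8|->9.5, |2|->2, |8|->9.5, |4|->5, |6|->7, |5|->6
Step 3: Attach original signs; sum ranks with positive sign and with negative sign.
W+ = 1 + 9.5 + 9.5 + 5 = 25
W- = 9.5 + 3.5 + 3.5 + 9.5 + 2 + 7 + 6 = 41
(Check: W+ + W- = 66 should equal n(n+1)/2 = 66.)
Step 4: Test statistic W = min(W+, W-) = 25.
Step 5: Ties in |d|, so use the tie-corrected normal approximation.
        E[W] = n(n+1)/4 = 11*12/4 = 33.
        Tie groups: |d|=3 (t=2), |d|=8 (t=4); sum(t^3 - t) = 66.
        Var[W] = n(n+1)(2n+1)/24 - sum(t^3-t)/48 = 3036/24 - 66/48 = 125.125.
        z = (W - E[W]) / sqrt(Var[W]) = (25 - 33) / 11.1859 = -0.7152.
        Two-sided p = 2*Phi(z) = 0.474495.
Step 6: alpha = 0.05. fail to reject H0.

W+ = 25, W- = 41, W = min = 25, p = 0.474495, fail to reject H0.


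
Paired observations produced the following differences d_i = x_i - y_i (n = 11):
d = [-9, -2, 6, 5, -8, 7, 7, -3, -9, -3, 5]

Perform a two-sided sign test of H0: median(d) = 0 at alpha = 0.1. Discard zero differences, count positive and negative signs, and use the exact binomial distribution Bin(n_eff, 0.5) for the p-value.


Step 1: Discard zero differences. Original n = 11; n_eff = number of nonzero differences = 11.
Nonzero differences (with sign): -9, -2, +6, +5, -8, +7, +7, -3, -9, -3, +5
Step 2: Count signs: positive = 5, negative = 6.
Step 3: Under H0: P(positive) = 0.5, so the number of positives S ~ Bin(11, 0.5).
Step 4: Two-sided exact p-value = sum of Bin(11,0.5) probabilities at or below the observed probability = 1.000000.
Step 5: alpha = 0.1. fail to reject H0.

n_eff = 11, pos = 5, neg = 6, p = 1.000000, fail to reject H0.


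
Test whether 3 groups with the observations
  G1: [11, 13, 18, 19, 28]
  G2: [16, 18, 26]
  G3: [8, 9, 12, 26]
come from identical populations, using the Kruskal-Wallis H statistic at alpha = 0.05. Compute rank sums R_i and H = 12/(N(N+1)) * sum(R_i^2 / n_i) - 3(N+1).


Step 1: Combine all N = 12 observations and assign midranks.
sorted (value, group, rank): (8,G3,1), (9,G3,2), (11,G1,3), (12,G3,4), (13,G1,5), (16,G2,6), (18,G1,7.5), (18,G2,7.5), (19,G1,9), (26,G2,10.5), (26,G3,10.5), (28,G1,12)
Step 2: Sum ranks within each group.
R_1 = 36.5 (n_1 = 5)
R_2 = 24 (n_2 = 3)
R_3 = 17.5 (n_3 = 4)
Step 3: H = 12/(N(N+1)) * sum(R_i^2/n_i) - 3(N+1)
     = 12/(12*13) * (36.5^2/5 + 24^2/3 + 17.5^2/4) - 3*13
     = 0.076923 * 535.013 - 39
     = 2.154808.
Step 4: Ties present; correction factor C = 1 - 12/(12^3 - 12) = 0.993007. Corrected H = 2.154808 / 0.993007 = 2.169982.
Step 5: Under H0, H ~ chi^2(2); p-value = 0.337905.
Step 6: alpha = 0.05. fail to reject H0.

H = 2.1700, df = 2, p = 0.337905, fail to reject H0.


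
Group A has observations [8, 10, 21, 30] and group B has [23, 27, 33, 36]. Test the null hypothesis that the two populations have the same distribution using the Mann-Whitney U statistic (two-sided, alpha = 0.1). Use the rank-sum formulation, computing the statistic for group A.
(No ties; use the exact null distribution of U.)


Step 1: Combine and sort all 8 observations; assign midranks.
sorted (value, group): (8,X), (10,X), (21,X), (23,Y), (27,Y), (30,X), (33,Y), (36,Y)
ranks: 8->1, 10->2, 21->3, 23->4, 27->5, 30->6, 33->7, 36->8
Step 2: Rank sum for X: R1 = 1 + 2 + 3 + 6 = 12.
Step 3: U_X = R1 - n1(n1+1)/2 = 12 - 4*5/2 = 12 - 10 = 2.
       U_Y = n1*n2 - U_X = 16 - 2 = 14.
Step 4: No ties, so the exact null distribution of U (based on enumerating the C(8,4) = 70 equally likely rank assignments) gives the two-sided p-value.
Step 5: p-value = 0.114286; compare to alpha = 0.1. fail to reject H0.

U_X = 2, p = 0.114286, fail to reject H0 at alpha = 0.1.


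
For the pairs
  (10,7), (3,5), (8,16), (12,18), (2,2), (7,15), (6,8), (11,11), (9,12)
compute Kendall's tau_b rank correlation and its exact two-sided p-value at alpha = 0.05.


Step 1: Enumerate the 36 unordered pairs (i,j) with i<j and classify each by sign(x_j-x_i) * sign(y_j-y_i).
  (1,2):dx=-7,dy=-2->C; (1,3):dx=-2,dy=+9->D; (1,4):dx=+2,dy=+11->C; (1,5):dx=-8,dy=-5->C
  (1,6):dx=-3,dy=+8->D; (1,7):dx=-4,dy=+1->D; (1,8):dx=+1,dy=+4->C; (1,9):dx=-1,dy=+5->D
  (2,3):dx=+5,dy=+11->C; (2,4):dx=+9,dy=+13->C; (2,5):dx=-1,dy=-3->C; (2,6):dx=+4,dy=+10->C
  (2,7):dx=+3,dy=+3->C; (2,8):dx=+8,dy=+6->C; (2,9):dx=+6,dy=+7->C; (3,4):dx=+4,dy=+2->C
  (3,5):dx=-6,dy=-14->C; (3,6):dx=-1,dy=-1->C; (3,7):dx=-2,dy=-8->C; (3,8):dx=+3,dy=-5->D
  (3,9):dx=+1,dy=-4->D; (4,5):dx=-10,dy=-16->C; (4,6):dx=-5,dy=-3->C; (4,7):dx=-6,dy=-10->C
  (4,8):dx=-1,dy=-7->C; (4,9):dx=-3,dy=-6->C; (5,6):dx=+5,dy=+13->C; (5,7):dx=+4,dy=+6->C
  (5,8):dx=+9,dy=+9->C; (5,9):dx=+7,dy=+10->C; (6,7):dx=-1,dy=-7->C; (6,8):dx=+4,dy=-4->D
  (6,9):dx=+2,dy=-3->D; (7,8):dx=+5,dy=+3->C; (7,9):dx=+3,dy=+4->C; (8,9):dx=-2,dy=+1->D
Step 2: C = 27, D = 9, total pairs = 36.
Step 3: tau = (C - D)/(n(n-1)/2) = (27 - 9)/36 = 0.500000.
Step 4: Exact two-sided p-value (enumerate n! = 362880 permutations of y under H0): p = 0.075176.
Step 5: alpha = 0.05. fail to reject H0.

tau_b = 0.5000 (C=27, D=9), p = 0.075176, fail to reject H0.


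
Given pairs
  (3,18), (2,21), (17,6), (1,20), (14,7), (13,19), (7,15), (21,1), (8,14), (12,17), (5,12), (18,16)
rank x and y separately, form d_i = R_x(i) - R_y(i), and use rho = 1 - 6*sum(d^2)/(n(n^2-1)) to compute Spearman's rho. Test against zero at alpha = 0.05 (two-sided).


Step 1: Rank x and y separately (midranks; no ties here).
rank(x): 3->3, 2->2, 17->10, 1->1, 14->9, 13->8, 7->5, 21->12, 8->6, 12->7, 5->4, 18->11
rank(y): 18->9, 21->12, 6->2, 20->11, 7->3, 19->10, 15->6, 1->1, 14->5, 17->8, 12->4, 16->7
Step 2: d_i = R_x(i) - R_y(i); compute d_i^2.
  (3-9)^2=36, (2-12)^2=100, (10-2)^2=64, (1-11)^2=100, (9-3)^2=36, (8-10)^2=4, (5-6)^2=1, (12-1)^2=121, (6-5)^2=1, (7-8)^2=1, (4-4)^2=0, (11-7)^2=16
sum(d^2) = 480.
Step 3: rho = 1 - 6*480 / (12*(12^2 - 1)) = 1 - 2880/1716 = -0.678322.
Step 4: Under H0, t = rho * sqrt((n-2)/(1-rho^2)) = -2.9194 ~ t(10).
Step 5: Two-sided p-value from the t-distribution with 10 df = 0.015317.
Step 6: alpha = 0.05. reject H0.

rho = -0.6783, p = 0.015317, reject H0 at alpha = 0.05.


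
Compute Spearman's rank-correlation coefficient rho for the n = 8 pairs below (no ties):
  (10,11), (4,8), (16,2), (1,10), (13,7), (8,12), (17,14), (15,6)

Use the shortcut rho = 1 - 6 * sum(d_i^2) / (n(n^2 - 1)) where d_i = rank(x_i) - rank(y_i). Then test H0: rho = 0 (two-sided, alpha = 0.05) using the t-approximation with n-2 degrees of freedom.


Step 1: Rank x and y separately (midranks; no ties here).
rank(x): 10->4, 4->2, 16->7, 1->1, 13->5, 8->3, 17->8, 15->6
rank(y): 11->6, 8->4, 2->1, 10->5, 7->3, 12->7, 14->8, 6->2
Step 2: d_i = R_x(i) - R_y(i); compute d_i^2.
  (4-6)^2=4, (2-4)^2=4, (7-1)^2=36, (1-5)^2=16, (5-3)^2=4, (3-7)^2=16, (8-8)^2=0, (6-2)^2=16
sum(d^2) = 96.
Step 3: rho = 1 - 6*96 / (8*(8^2 - 1)) = 1 - 576/504 = -0.142857.
Step 4: Under H0, t = rho * sqrt((n-2)/(1-rho^2)) = -0.3536 ~ t(6).
Step 5: Two-sided p-value from the t-distribution with 6 df = 0.735765.
Step 6: alpha = 0.05. fail to reject H0.

rho = -0.1429, p = 0.735765, fail to reject H0 at alpha = 0.05.


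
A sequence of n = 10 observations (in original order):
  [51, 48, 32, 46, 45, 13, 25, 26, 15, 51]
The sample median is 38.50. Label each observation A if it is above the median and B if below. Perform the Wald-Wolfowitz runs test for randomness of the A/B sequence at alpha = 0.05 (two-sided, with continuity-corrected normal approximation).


Step 1: Compute median = 38.50; label A = above, B = below.
Labels in order: AABAABBBBA  (n_A = 5, n_B = 5)
Step 2: Count runs R = 5.
Step 3: Under H0 (random ordering), E[R] = 2*n_A*n_B/(n_A+n_B) + 1 = 2*5*5/10 + 1 = 6.0000.
        Var[R] = 2*n_A*n_B*(2*n_A*n_B - n_A - n_B) / ((n_A+n_B)^2 * (n_A+n_B-1)) = 2000/900 = 2.2222.
        SD[R] = 1.4907.
Step 4: Continuity-corrected z = (R + 0.5 - E[R]) / SD[R] = (5 + 0.5 - 6.0000) / 1.4907 = -0.3354.
Step 5: Two-sided p-value via normal approximation = 2*(1 - Phi(|z|)) = 0.737316.
Step 6: alpha = 0.05. fail to reject H0.

R = 5, z = -0.3354, p = 0.737316, fail to reject H0.


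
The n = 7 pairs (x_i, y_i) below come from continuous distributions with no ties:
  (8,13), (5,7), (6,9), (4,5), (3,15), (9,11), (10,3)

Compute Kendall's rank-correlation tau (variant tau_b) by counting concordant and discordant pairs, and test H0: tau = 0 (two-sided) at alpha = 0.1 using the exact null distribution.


Step 1: Enumerate the 21 unordered pairs (i,j) with i<j and classify each by sign(x_j-x_i) * sign(y_j-y_i).
  (1,2):dx=-3,dy=-6->C; (1,3):dx=-2,dy=-4->C; (1,4):dx=-4,dy=-8->C; (1,5):dx=-5,dy=+2->D
  (1,6):dx=+1,dy=-2->D; (1,7):dx=+2,dy=-10->D; (2,3):dx=+1,dy=+2->C; (2,4):dx=-1,dy=-2->C
  (2,5):dx=-2,dy=+8->D; (2,6):dx=+4,dy=+4->C; (2,7):dx=+5,dy=-4->D; (3,4):dx=-2,dy=-4->C
  (3,5):dx=-3,dy=+6->D; (3,6):dx=+3,dy=+2->C; (3,7):dx=+4,dy=-6->D; (4,5):dx=-1,dy=+10->D
  (4,6):dx=+5,dy=+6->C; (4,7):dx=+6,dy=-2->D; (5,6):dx=+6,dy=-4->D; (5,7):dx=+7,dy=-12->D
  (6,7):dx=+1,dy=-8->D
Step 2: C = 9, D = 12, total pairs = 21.
Step 3: tau = (C - D)/(n(n-1)/2) = (9 - 12)/21 = -0.142857.
Step 4: Exact two-sided p-value (enumerate n! = 5040 permutations of y under H0): p = 0.772619.
Step 5: alpha = 0.1. fail to reject H0.

tau_b = -0.1429 (C=9, D=12), p = 0.772619, fail to reject H0.


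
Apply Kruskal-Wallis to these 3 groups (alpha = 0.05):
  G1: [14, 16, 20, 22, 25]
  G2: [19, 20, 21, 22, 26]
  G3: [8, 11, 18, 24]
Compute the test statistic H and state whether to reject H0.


Step 1: Combine all N = 14 observations and assign midranks.
sorted (value, group, rank): (8,G3,1), (11,G3,2), (14,G1,3), (16,G1,4), (18,G3,5), (19,G2,6), (20,G1,7.5), (20,G2,7.5), (21,G2,9), (22,G1,10.5), (22,G2,10.5), (24,G3,12), (25,G1,13), (26,G2,14)
Step 2: Sum ranks within each group.
R_1 = 38 (n_1 = 5)
R_2 = 47 (n_2 = 5)
R_3 = 20 (n_3 = 4)
Step 3: H = 12/(N(N+1)) * sum(R_i^2/n_i) - 3(N+1)
     = 12/(14*15) * (38^2/5 + 47^2/5 + 20^2/4) - 3*15
     = 0.057143 * 830.6 - 45
     = 2.462857.
Step 4: Ties present; correction factor C = 1 - 12/(14^3 - 14) = 0.995604. Corrected H = 2.462857 / 0.995604 = 2.473731.
Step 5: Under H0, H ~ chi^2(2); p-value = 0.290293.
Step 6: alpha = 0.05. fail to reject H0.

H = 2.4737, df = 2, p = 0.290293, fail to reject H0.


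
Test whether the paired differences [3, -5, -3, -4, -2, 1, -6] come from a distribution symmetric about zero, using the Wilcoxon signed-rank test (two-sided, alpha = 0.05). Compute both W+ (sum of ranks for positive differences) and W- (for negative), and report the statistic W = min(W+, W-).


Step 1: Drop any zero differences (none here) and take |d_i|.
|d| = [3, 5, 3, 4, 2, 1, 6]
Step 2: Midrank |d_i| (ties get averaged ranks).
ranks: |3|->3.5, |5|->6, |3|->3.5, |4|->5, |2|->2, |1|->1, |6|->7
Step 3: Attach original signs; sum ranks with positive sign and with negative sign.
W+ = 3.5 + 1 = 4.5
W- = 6 + 3.5 + 5 + 2 + 7 = 23.5
(Check: W+ + W- = 28 should equal n(n+1)/2 = 28.)
Step 4: Test statistic W = min(W+, W-) = 4.5.
Step 5: Ties in |d|, so use the tie-corrected normal approximation.
        E[W] = n(n+1)/4 = 7*8/4 = 14.
        Tie groups: |d|=3 (t=2); sum(t^3 - t) = 6.
        Var[W] = n(n+1)(2n+1)/24 - sum(t^3-t)/48 = 840/24 - 6/48 = 34.875.
        z = (W - E[W]) / sqrt(Var[W]) = (4.5 - 14) / 5.9055 = -1.6087.
        Two-sided p = 2*Phi(z) = 0.107689.
Step 6: alpha = 0.05. fail to reject H0.

W+ = 4.5, W- = 23.5, W = min = 4.5, p = 0.107689, fail to reject H0.


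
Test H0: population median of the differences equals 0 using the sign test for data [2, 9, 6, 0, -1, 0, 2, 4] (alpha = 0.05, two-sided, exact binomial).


Step 1: Discard zero differences. Original n = 8; n_eff = number of nonzero differences = 6.
Nonzero differences (with sign): +2, +9, +6, -1, +2, +4
Step 2: Count signs: positive = 5, negative = 1.
Step 3: Under H0: P(positive) = 0.5, so the number of positives S ~ Bin(6, 0.5).
Step 4: Two-sided exact p-value = sum of Bin(6,0.5) probabilities at or below the observed probability = 0.218750.
Step 5: alpha = 0.05. fail to reject H0.

n_eff = 6, pos = 5, neg = 1, p = 0.218750, fail to reject H0.


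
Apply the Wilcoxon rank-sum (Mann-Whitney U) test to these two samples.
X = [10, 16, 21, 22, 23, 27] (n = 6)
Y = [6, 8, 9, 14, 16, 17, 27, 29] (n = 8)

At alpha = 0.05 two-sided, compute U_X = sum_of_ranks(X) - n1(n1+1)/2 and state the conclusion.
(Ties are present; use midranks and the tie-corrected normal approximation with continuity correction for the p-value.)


Step 1: Combine and sort all 14 observations; assign midranks.
sorted (value, group): (6,Y), (8,Y), (9,Y), (10,X), (14,Y), (16,X), (16,Y), (17,Y), (21,X), (22,X), (23,X), (27,X), (27,Y), (29,Y)
ranks: 6->1, 8->2, 9->3, 10->4, 14->5, 16->6.5, 16->6.5, 17->8, 21->9, 22->10, 23->11, 27->12.5, 27->12.5, 29->14
Step 2: Rank sum for X: R1 = 4 + 6.5 + 9 + 10 + 11 + 12.5 = 53.
Step 3: U_X = R1 - n1(n1+1)/2 = 53 - 6*7/2 = 53 - 21 = 32.
       U_Y = n1*n2 - U_X = 48 - 32 = 16.
Step 4: Ties are present, so use the tie-corrected normal approximation (with continuity correction) for the p-value.
Step 5: p-value = 0.331857; compare to alpha = 0.05. fail to reject H0.

U_X = 32, p = 0.331857, fail to reject H0 at alpha = 0.05.


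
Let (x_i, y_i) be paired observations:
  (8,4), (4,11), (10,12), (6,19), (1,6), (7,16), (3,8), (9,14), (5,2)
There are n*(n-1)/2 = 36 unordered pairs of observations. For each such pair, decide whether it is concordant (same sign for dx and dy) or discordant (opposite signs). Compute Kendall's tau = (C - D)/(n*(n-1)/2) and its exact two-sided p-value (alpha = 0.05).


Step 1: Enumerate the 36 unordered pairs (i,j) with i<j and classify each by sign(x_j-x_i) * sign(y_j-y_i).
  (1,2):dx=-4,dy=+7->D; (1,3):dx=+2,dy=+8->C; (1,4):dx=-2,dy=+15->D; (1,5):dx=-7,dy=+2->D
  (1,6):dx=-1,dy=+12->D; (1,7):dx=-5,dy=+4->D; (1,8):dx=+1,dy=+10->C; (1,9):dx=-3,dy=-2->C
  (2,3):dx=+6,dy=+1->C; (2,4):dx=+2,dy=+8->C; (2,5):dx=-3,dy=-5->C; (2,6):dx=+3,dy=+5->C
  (2,7):dx=-1,dy=-3->C; (2,8):dx=+5,dy=+3->C; (2,9):dx=+1,dy=-9->D; (3,4):dx=-4,dy=+7->D
  (3,5):dx=-9,dy=-6->C; (3,6):dx=-3,dy=+4->D; (3,7):dx=-7,dy=-4->C; (3,8):dx=-1,dy=+2->D
  (3,9):dx=-5,dy=-10->C; (4,5):dx=-5,dy=-13->C; (4,6):dx=+1,dy=-3->D; (4,7):dx=-3,dy=-11->C
  (4,8):dx=+3,dy=-5->D; (4,9):dx=-1,dy=-17->C; (5,6):dx=+6,dy=+10->C; (5,7):dx=+2,dy=+2->C
  (5,8):dx=+8,dy=+8->C; (5,9):dx=+4,dy=-4->D; (6,7):dx=-4,dy=-8->C; (6,8):dx=+2,dy=-2->D
  (6,9):dx=-2,dy=-14->C; (7,8):dx=+6,dy=+6->C; (7,9):dx=+2,dy=-6->D; (8,9):dx=-4,dy=-12->C
Step 2: C = 22, D = 14, total pairs = 36.
Step 3: tau = (C - D)/(n(n-1)/2) = (22 - 14)/36 = 0.222222.
Step 4: Exact two-sided p-value (enumerate n! = 362880 permutations of y under H0): p = 0.476709.
Step 5: alpha = 0.05. fail to reject H0.

tau_b = 0.2222 (C=22, D=14), p = 0.476709, fail to reject H0.
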